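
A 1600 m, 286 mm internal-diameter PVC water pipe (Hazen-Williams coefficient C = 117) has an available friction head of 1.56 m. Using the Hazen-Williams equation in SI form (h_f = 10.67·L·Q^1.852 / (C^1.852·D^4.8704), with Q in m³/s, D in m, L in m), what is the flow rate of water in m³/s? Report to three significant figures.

Q ≈ 0.0287 m³/s

Rearranging: Q = [h_f·C^1.852·D^4.8704 / (10.67·L)]^(1/1.852)
Q = [1.56·117^1.852·0.286^4.8704 / (10.67·1600)]^0.540 = 0.02868 m³/s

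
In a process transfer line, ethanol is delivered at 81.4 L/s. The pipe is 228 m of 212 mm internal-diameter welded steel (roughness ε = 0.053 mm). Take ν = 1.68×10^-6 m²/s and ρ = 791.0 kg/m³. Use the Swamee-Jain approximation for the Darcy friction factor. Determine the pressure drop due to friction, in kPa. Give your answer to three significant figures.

Δp ≈ 37.9 kPa

V = 4Q/(πD²) = 4·0.0814/(π·0.212²) = 2.306 m/s
Re = VD/ν = 2.306·0.212/1.68×10^-6 = 2.91×10^5 → turbulent
ε/D = 0.053/212 = 2.50×10^-4
Swamee-Jain: f = 0.01675
h_f = f(L/D)V²/(2g) = 0.01675·(228/0.212)·2.306²/(2·9.81) = 4.882 m
Δp = ρg·h_f = 791.0·9.81·4.882 = 37.89 kPa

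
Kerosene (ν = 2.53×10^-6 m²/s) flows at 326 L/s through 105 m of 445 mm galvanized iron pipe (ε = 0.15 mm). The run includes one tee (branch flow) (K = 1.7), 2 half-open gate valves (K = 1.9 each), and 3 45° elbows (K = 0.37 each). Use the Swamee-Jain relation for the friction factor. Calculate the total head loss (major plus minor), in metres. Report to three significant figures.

V = 4Q/(πD²) = 2.096 m/s; V²/2g = 0.2239 m
Re = 3.69×10^5, ε/D = 3.37×10^-4 → f = 0.01702 (Swamee-Jain)
Major: h_f = f(L/D)·V²/2g = 0.01702·236.0·0.2239 = 0.8995 m
Minor: ΣK = 6.61; h_m = ΣK·V²/2g = 1.480 m
Total H_L = 0.8995 + 1.480 = 2.380 m

H_L ≈ 2.38 m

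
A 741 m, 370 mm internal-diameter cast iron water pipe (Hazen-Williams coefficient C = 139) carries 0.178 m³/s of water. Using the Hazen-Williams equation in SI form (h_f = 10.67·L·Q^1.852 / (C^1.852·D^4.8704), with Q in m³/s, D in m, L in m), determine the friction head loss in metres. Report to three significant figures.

h_f ≈ 4.40 m

h_f = 10.67·741·0.178^1.852 / (139^1.852·0.370^4.8704) = 4.405 m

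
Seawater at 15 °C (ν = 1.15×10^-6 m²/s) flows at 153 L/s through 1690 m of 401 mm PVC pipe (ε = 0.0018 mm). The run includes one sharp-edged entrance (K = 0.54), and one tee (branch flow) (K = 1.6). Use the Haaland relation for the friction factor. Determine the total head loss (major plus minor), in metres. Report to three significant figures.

H_L ≈ 4.42 m

V = 4Q/(πD²) = 1.211 m/s; V²/2g = 0.07480 m
Re = 4.22×10^5, ε/D = 4.49×10^-6 → f = 0.01351 (Haaland)
Major: h_f = f(L/D)·V²/2g = 0.01351·4214·0.07480 = 4.259 m
Minor: ΣK = 2.14; h_m = ΣK·V²/2g = 0.1601 m
Total H_L = 4.259 + 0.1601 = 4.419 m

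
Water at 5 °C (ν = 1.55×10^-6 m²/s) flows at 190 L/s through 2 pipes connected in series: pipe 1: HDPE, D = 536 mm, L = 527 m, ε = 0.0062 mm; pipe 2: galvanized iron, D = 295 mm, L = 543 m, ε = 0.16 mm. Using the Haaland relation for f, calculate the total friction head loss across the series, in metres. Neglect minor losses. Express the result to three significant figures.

Pipe 1: V = 0.8420 m/s, Re = 2.91×10^5, ε/D = 1.16×10^-5, f = 0.01451, h_1 = f(L/D)V²/2g = 0.5157 m
Pipe 2: V = 2.780 m/s, Re = 5.29×10^5, ε/D = 5.42×10^-4, f = 0.01780, h_2 = f(L/D)V²/2g = 12.90 m
Series → Q common, losses add: H = Σh = 13.42 m

H ≈ 13.4 m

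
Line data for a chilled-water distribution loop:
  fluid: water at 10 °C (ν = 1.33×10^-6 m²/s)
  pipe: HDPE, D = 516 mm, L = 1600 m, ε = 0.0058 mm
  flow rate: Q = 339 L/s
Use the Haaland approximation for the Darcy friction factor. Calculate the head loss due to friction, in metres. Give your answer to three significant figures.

h_f ≈ 5.27 m

V = 4Q/(πD²) = 4·0.339/(π·0.516²) = 1.621 m/s
Re = VD/ν = 1.621·0.516/1.33×10^-6 = 6.29×10^5 → turbulent
ε/D = 0.0058/516 = 1.12×10^-5
Haaland: f = 0.01269
h_f = f(L/D)V²/(2g) = 0.01269·(1600/0.516)·1.621²/(2·9.81) = 5.272 m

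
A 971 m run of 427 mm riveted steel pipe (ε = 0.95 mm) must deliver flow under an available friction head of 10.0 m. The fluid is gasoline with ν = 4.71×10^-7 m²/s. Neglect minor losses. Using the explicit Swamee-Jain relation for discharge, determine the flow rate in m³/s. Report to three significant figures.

Q ≈ 0.270 m³/s

Swamee-Jain (Type II): Q = -0.965·√(gD⁵h_f/L)·ln[ε/(3.7D) + √(3.17ν²L/(gD³h_f))]
√(gD⁵h_f/L) = √(9.81·0.427⁵·10.0/971) = 0.03787
ε/(3.7D) = 6.01×10^-4; √(3.17ν²L/(gD³h_f)) = 9.46×10^-6
Q = -0.965·0.03787·ln(6.108×10^-4) = 0.2705 m³/s
Check: V = 1.89 m/s, Re = 1.71×10^6, f = 0.02425, h_f = 10.0 m ≈ 10.0 m ✓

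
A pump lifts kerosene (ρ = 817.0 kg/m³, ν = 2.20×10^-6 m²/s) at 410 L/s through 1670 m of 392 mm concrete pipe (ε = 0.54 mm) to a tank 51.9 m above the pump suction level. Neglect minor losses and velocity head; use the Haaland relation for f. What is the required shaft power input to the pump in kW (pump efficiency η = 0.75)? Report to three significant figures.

V = 4Q/(πD²) = 3.397 m/s; Re = 6.05×10^5; ε/D = 0.00138; f = 0.02165
h_f = f(L/D)V²/2g = 54.25 m
Total head H = z + h_f = 51.9 + 54.25 = 106.2 m
P_hyd = ρgQH = 817.0·9.81·0.410·106.2 = 348.8 kW
P_shaft = P_hyd/η = 348.8/0.75 = 465.1 kW

P_shaft ≈ 465 kW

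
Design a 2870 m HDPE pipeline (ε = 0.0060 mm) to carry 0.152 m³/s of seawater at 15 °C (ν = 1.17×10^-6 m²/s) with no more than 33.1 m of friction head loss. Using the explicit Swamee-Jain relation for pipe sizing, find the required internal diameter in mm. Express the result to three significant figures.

Swamee-Jain (Type III): D = 0.66·[ε^1.25·(LQ²/(gh_f))^4.75 + ν·Q^9.4·(L/(gh_f))^5.2]^0.04
LQ²/(gh_f) = 0.2042; L/(gh_f) = 8.839
Term 1 = ε^1.25·(…)^4.75 = 1.57×10^-10; Term 2 = ν·Q^9.4·(…)^5.2 = 1.99×10^-9
D = 0.66·(1.57×10^-10 + 1.99×10^-9)^0.04 = 0.2970 m = 297 mm
Check: V = 2.19 m/s, Re = 5.57×10^5, f = 0.01318, h_f = 31.2 m ≈ 33.1 m ✓

D ≈ 297 mm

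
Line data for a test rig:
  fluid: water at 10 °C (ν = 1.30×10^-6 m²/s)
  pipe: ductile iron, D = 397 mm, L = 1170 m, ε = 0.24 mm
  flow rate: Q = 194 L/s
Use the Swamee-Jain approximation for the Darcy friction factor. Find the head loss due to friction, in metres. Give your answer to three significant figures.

V = 4Q/(πD²) = 4·0.194/(π·0.397²) = 1.567 m/s
Re = VD/ν = 1.567·0.397/1.30×10^-6 = 4.79×10^5 → turbulent
ε/D = 0.24/397 = 6.05×10^-4
Swamee-Jain: f = 0.01844
h_f = f(L/D)V²/(2g) = 0.01844·(1170/0.397)·1.567²/(2·9.81) = 6.802 m

h_f ≈ 6.80 m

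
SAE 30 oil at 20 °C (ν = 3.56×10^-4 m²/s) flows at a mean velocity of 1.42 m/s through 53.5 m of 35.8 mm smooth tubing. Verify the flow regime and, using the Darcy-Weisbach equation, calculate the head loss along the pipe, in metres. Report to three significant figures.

Re = VD/ν = 1.42·0.03580/3.56×10^-4 = 143 → laminar (Re < 2300)
f = 64/Re = 0.4482
h_f = f(L/D)V²/(2g) = 0.4482·(53.5/0.03580)·1.42²/(2·9.81) = 68.83 m

h_f ≈ 68.8 m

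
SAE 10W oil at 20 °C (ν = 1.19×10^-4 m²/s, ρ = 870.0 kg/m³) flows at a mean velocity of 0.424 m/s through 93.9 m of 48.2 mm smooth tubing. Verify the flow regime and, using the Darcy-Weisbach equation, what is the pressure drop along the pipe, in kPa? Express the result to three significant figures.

Δp ≈ 56.8 kPa

Re = VD/ν = 0.424·0.04820/1.19×10^-4 = 172 → laminar (Re < 2300)
f = 64/Re = 0.3727
h_f = f(L/D)V²/(2g) = 0.3727·(93.9/0.04820)·0.424²/(2·9.81) = 6.652 m
Δp = ρg·h_f = 870.0·9.81·6.652 = 56.77 kPa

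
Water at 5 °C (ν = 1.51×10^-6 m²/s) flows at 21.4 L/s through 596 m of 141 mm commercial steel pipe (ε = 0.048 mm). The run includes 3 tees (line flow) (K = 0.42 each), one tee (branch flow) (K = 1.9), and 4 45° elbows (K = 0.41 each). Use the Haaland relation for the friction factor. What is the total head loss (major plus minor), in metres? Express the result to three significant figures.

H_L ≈ 8.04 m

V = 4Q/(πD²) = 1.371 m/s; V²/2g = 0.09574 m
Re = 1.28×10^5, ε/D = 3.40×10^-4 → f = 0.01872 (Haaland)
Major: h_f = f(L/D)·V²/2g = 0.01872·4227·0.09574 = 7.576 m
Minor: ΣK = 4.80; h_m = ΣK·V²/2g = 0.4595 m
Total H_L = 7.576 + 0.4595 = 8.035 m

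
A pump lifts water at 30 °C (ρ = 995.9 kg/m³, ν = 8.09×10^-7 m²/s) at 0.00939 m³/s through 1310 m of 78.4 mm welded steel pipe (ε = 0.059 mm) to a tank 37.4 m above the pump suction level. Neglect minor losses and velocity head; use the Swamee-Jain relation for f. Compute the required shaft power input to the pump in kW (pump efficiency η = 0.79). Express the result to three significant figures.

P_shaft ≈ 11.9 kW

V = 4Q/(πD²) = 1.945 m/s; Re = 1.88×10^5; ε/D = 7.53×10^-4; f = 0.02024
h_f = f(L/D)V²/2g = 65.22 m
Total head H = z + h_f = 37.4 + 65.22 = 102.6 m
P_hyd = ρgQH = 995.9·9.81·0.00939·102.6 = 9.415 kW
P_shaft = P_hyd/η = 9.415/0.79 = 11.92 kW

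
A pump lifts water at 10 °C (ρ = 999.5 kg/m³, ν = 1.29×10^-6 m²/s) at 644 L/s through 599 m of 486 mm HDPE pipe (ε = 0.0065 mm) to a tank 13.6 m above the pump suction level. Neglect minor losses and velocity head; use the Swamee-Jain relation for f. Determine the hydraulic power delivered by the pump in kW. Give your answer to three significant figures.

P_hyd ≈ 141 kW

V = 4Q/(πD²) = 3.472 m/s; Re = 1.31×10^6; ε/D = 1.34×10^-5; f = 0.01148
h_f = f(L/D)V²/2g = 8.692 m
Total head H = z + h_f = 13.6 + 8.692 = 22.29 m
P_hyd = ρgQH = 999.5·9.81·0.644·22.29 = 140.8 kW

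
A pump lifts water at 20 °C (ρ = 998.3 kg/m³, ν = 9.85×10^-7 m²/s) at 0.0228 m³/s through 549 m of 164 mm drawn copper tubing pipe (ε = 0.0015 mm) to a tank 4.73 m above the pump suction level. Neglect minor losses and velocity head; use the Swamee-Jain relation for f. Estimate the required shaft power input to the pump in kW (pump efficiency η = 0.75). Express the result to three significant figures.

P_shaft ≈ 2.35 kW

V = 4Q/(πD²) = 1.079 m/s; Re = 1.80×10^5; ε/D = 9.15×10^-6; f = 0.01594
h_f = f(L/D)V²/2g = 3.168 m
Total head H = z + h_f = 4.73 + 3.168 = 7.898 m
P_hyd = ρgQH = 998.3·9.81·0.0228·7.898 = 1.764 kW
P_shaft = P_hyd/η = 1.764/0.75 = 2.351 kW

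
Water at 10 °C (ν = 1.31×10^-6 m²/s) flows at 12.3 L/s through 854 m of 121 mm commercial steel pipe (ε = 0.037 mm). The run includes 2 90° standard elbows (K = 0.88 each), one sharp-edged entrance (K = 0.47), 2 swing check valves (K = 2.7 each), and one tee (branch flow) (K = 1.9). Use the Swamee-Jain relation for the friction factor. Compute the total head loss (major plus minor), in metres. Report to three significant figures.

V = 4Q/(πD²) = 1.070 m/s; V²/2g = 0.05832 m
Re = 9.88×10^4, ε/D = 3.06×10^-4 → f = 0.01956 (Swamee-Jain)
Major: h_f = f(L/D)·V²/2g = 0.01956·7058·0.05832 = 8.052 m
Minor: ΣK = 9.53; h_m = ΣK·V²/2g = 0.5558 m
Total H_L = 8.052 + 0.5558 = 8.607 m

H_L ≈ 8.61 m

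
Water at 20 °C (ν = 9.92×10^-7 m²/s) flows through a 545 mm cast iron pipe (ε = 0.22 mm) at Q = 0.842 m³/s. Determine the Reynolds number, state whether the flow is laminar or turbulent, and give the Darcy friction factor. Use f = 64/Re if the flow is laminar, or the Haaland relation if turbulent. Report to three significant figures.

Re ≈ 1.98×10^6; turbulent; f ≈ 0.0162

V = 4Q/(πD²) = 3.609 m/s
Re = VD/ν = 3.609·0.545/9.92×10^-7 = 1.98×10^6
Re > 4000 → turbulent; ε/D = 4.04×10^-4
Haaland: f = 0.01622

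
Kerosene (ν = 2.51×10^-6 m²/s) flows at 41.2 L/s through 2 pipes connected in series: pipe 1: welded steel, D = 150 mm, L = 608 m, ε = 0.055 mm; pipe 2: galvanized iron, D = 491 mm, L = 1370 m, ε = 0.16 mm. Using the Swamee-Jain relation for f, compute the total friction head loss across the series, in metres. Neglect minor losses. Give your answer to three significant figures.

H ≈ 21.4 m

Pipe 1: V = 2.331 m/s, Re = 1.39×10^5, ε/D = 3.67×10^-4, f = 0.01896, h_1 = f(L/D)V²/2g = 21.29 m
Pipe 2: V = 0.2176 m/s, Re = 4.26×10^4, ε/D = 3.26×10^-4, f = 0.02269, h_2 = f(L/D)V²/2g = 0.1528 m
Series → Q common, losses add: H = Σh = 21.44 m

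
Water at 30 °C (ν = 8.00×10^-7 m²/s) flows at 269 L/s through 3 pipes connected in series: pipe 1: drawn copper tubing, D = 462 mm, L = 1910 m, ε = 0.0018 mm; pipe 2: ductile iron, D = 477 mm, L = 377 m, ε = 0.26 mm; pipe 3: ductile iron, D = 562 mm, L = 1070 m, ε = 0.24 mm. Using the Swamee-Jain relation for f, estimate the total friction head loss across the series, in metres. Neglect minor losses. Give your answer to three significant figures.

Pipe 1: V = 1.605 m/s, Re = 9.27×10^5, ε/D = 3.90×10^-6, f = 0.01185, h_1 = f(L/D)V²/2g = 6.430 m
Pipe 2: V = 1.505 m/s, Re = 8.98×10^5, ε/D = 5.45×10^-4, f = 0.01765, h_2 = f(L/D)V²/2g = 1.611 m
Pipe 3: V = 1.084 m/s, Re = 7.62×10^5, ε/D = 4.27×10^-4, f = 0.01696, h_3 = f(L/D)V²/2g = 1.935 m
Series → Q common, losses add: H = Σh = 9.976 m

H ≈ 9.98 m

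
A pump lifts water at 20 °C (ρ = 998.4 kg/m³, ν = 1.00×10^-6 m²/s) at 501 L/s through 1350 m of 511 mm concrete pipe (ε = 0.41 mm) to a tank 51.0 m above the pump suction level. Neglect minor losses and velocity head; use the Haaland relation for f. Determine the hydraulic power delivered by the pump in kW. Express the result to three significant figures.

V = 4Q/(πD²) = 2.443 m/s; Re = 1.25×10^6; ε/D = 8.02×10^-4; f = 0.01891
h_f = f(L/D)V²/2g = 15.20 m
Total head H = z + h_f = 51.0 + 15.20 = 66.20 m
P_hyd = ρgQH = 998.4·9.81·0.501·66.20 = 324.8 kW

P_hyd ≈ 325 kW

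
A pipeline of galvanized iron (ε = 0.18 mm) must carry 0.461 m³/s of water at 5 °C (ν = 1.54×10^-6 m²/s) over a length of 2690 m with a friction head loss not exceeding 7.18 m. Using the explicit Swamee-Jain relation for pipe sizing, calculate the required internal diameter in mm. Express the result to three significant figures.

Swamee-Jain (Type III): D = 0.66·[ε^1.25·(LQ²/(gh_f))^4.75 + ν·Q^9.4·(L/(gh_f))^5.2]^0.04
LQ²/(gh_f) = 8.116; L/(gh_f) = 38.19
Term 1 = ε^1.25·(…)^4.75 = 0.435; Term 2 = ν·Q^9.4·(…)^5.2 = 0.179
D = 0.66·(0.435 + 0.179)^0.04 = 0.6472 m = 647 mm
Check: V = 1.40 m/s, Re = 5.89×10^5, f = 0.01602, h_f = 6.66 m ≈ 7.18 m ✓

D ≈ 647 mm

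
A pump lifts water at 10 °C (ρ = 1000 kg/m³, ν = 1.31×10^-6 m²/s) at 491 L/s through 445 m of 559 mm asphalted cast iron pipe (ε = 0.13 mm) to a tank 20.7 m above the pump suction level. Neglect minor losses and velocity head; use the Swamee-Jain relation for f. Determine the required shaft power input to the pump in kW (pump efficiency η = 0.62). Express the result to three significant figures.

V = 4Q/(πD²) = 2.001 m/s; Re = 8.54×10^5; ε/D = 2.33×10^-4; f = 0.01524
h_f = f(L/D)V²/2g = 2.476 m
Total head H = z + h_f = 20.7 + 2.476 = 23.18 m
P_hyd = ρgQH = 1000·9.81·0.491·23.18 = 111.6 kW
P_shaft = P_hyd/η = 111.6/0.62 = 180.0 kW

P_shaft ≈ 180 kW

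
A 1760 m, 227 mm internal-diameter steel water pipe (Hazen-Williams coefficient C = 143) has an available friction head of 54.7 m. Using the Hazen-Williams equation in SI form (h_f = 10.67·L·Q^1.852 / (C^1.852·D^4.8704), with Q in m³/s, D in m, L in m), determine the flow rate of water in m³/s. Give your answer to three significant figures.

Q ≈ 0.124 m³/s

Rearranging: Q = [h_f·C^1.852·D^4.8704 / (10.67·L)]^(1/1.852)
Q = [54.7·143^1.852·0.227^4.8704 / (10.67·1760)]^0.540 = 0.1238 m³/s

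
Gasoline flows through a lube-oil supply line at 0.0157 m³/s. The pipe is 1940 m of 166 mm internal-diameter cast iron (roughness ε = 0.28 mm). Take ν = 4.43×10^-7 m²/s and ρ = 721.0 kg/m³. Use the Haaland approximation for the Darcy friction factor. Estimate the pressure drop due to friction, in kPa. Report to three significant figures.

V = 4Q/(πD²) = 4·0.0157/(π·0.166²) = 0.7254 m/s
Re = VD/ν = 0.7254·0.166/4.43×10^-7 = 2.72×10^5 → turbulent
ε/D = 0.28/166 = 0.00169
Haaland: f = 0.02310
h_f = f(L/D)V²/(2g) = 0.02310·(1940/0.166)·0.7254²/(2·9.81) = 7.239 m
Δp = ρg·h_f = 721.0·9.81·7.239 = 51.20 kPa

Δp ≈ 51.2 kPa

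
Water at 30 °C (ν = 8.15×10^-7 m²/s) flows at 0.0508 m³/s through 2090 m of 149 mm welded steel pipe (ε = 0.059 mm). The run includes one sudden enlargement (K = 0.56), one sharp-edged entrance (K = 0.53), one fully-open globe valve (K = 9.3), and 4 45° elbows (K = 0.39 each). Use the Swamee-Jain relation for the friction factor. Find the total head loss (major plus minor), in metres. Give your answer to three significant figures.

H_L ≈ 108 m

V = 4Q/(πD²) = 2.913 m/s; V²/2g = 0.4326 m
Re = 5.33×10^5, ε/D = 3.96×10^-4 → f = 0.01703 (Swamee-Jain)
Major: h_f = f(L/D)·V²/2g = 0.01703·14027·0.4326 = 103.3 m
Minor: ΣK = 12.0; h_m = ΣK·V²/2g = 5.170 m
Total H_L = 103.3 + 5.170 = 108.5 m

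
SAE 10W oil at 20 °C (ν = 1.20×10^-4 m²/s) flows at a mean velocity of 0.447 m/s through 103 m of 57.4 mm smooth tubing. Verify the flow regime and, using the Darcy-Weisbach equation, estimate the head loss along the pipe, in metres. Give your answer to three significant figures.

Re = VD/ν = 0.447·0.05740/1.20×10^-4 = 214 → laminar (Re < 2300)
f = 64/Re = 0.2993
h_f = f(L/D)V²/(2g) = 0.2993·(103/0.05740)·0.447²/(2·9.81) = 5.470 m

h_f ≈ 5.47 m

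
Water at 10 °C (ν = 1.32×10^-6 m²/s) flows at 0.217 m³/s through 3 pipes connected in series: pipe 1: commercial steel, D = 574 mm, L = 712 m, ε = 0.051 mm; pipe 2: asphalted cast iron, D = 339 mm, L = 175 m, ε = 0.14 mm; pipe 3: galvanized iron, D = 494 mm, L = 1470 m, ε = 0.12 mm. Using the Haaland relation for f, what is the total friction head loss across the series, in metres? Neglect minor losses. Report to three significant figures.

H ≈ 6.30 m

Pipe 1: V = 0.8386 m/s, Re = 3.65×10^5, ε/D = 8.89×10^-5, f = 0.01472, h_1 = f(L/D)V²/2g = 0.6545 m
Pipe 2: V = 2.404 m/s, Re = 6.17×10^5, ε/D = 4.13×10^-4, f = 0.01683, h_2 = f(L/D)V²/2g = 2.560 m
Pipe 3: V = 1.132 m/s, Re = 4.24×10^5, ε/D = 2.43×10^-4, f = 0.01588, h_3 = f(L/D)V²/2g = 3.087 m
Series → Q common, losses add: H = Σh = 6.302 m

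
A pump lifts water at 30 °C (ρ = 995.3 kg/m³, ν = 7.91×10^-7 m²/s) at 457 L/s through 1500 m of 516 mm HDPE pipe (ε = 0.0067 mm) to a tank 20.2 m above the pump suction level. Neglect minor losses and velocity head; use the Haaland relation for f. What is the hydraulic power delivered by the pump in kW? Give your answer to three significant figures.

V = 4Q/(πD²) = 2.185 m/s; Re = 1.43×10^6; ε/D = 1.30×10^-5; f = 0.01123
h_f = f(L/D)V²/2g = 7.947 m
Total head H = z + h_f = 20.2 + 7.947 = 28.15 m
P_hyd = ρgQH = 995.3·9.81·0.457·28.15 = 125.6 kW

P_hyd ≈ 126 kW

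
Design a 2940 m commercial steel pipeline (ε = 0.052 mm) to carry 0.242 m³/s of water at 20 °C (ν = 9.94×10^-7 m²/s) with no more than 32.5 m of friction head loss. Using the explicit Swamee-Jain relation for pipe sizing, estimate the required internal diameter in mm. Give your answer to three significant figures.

Swamee-Jain (Type III): D = 0.66·[ε^1.25·(LQ²/(gh_f))^4.75 + ν·Q^9.4·(L/(gh_f))^5.2]^0.04
LQ²/(gh_f) = 0.5400; L/(gh_f) = 9.221
Term 1 = ε^1.25·(…)^4.75 = 2.37×10^-7; Term 2 = ν·Q^9.4·(…)^5.2 = 1.67×10^-7
D = 0.66·(2.37×10^-7 + 1.67×10^-7)^0.04 = 0.3662 m = 366 mm
Check: V = 2.30 m/s, Re = 8.46×10^5, f = 0.01426, h_f = 30.8 m ≈ 32.5 m ✓

D ≈ 366 mm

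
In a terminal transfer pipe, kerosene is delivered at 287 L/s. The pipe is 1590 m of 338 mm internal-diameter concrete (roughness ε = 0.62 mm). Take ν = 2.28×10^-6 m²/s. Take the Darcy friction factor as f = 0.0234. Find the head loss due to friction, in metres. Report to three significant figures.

h_f ≈ 57.4 m

V = 4Q/(πD²) = 4·0.287/(π·0.338²) = 3.199 m/s
h_f = f(L/D)V²/(2g) = 0.02340·(1590/0.338)·3.199²/(2·9.81) = 57.40 m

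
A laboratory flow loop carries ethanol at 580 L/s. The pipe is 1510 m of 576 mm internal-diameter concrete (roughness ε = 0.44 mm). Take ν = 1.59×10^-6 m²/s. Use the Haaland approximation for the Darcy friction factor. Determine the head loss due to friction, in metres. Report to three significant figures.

h_f ≈ 12.5 m

V = 4Q/(πD²) = 4·0.580/(π·0.576²) = 2.226 m/s
Re = VD/ν = 2.226·0.576/1.59×10^-6 = 8.06×10^5 → turbulent
ε/D = 0.44/576 = 7.64×10^-4
Haaland: f = 0.01884
h_f = f(L/D)V²/(2g) = 0.01884·(1510/0.576)·2.226²/(2·9.81) = 12.47 m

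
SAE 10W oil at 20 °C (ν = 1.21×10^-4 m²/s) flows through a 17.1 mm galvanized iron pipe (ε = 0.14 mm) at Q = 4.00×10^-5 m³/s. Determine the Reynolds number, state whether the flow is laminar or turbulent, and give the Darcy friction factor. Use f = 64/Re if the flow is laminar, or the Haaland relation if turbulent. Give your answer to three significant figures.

Re ≈ 24.6; laminar; f = 64/Re ≈ 2.60

V = 4Q/(πD²) = 0.1742 m/s
Re = VD/ν = 0.1742·0.0171/1.21×10^-4 = 24.6
Re < 2300 → laminar → f = 64/Re = 2.600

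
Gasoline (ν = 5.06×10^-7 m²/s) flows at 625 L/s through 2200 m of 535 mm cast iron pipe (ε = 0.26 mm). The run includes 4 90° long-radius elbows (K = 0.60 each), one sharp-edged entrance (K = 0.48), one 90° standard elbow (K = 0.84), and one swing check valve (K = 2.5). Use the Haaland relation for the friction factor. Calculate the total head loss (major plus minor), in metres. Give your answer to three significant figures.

H_L ≈ 29.6 m

V = 4Q/(πD²) = 2.780 m/s; V²/2g = 0.3940 m
Re = 2.94×10^6, ε/D = 4.86×10^-4 → f = 0.01678 (Haaland)
Major: h_f = f(L/D)·V²/2g = 0.01678·4112·0.3940 = 27.19 m
Minor: ΣK = 6.22; h_m = ΣK·V²/2g = 2.451 m
Total H_L = 27.19 + 2.451 = 29.64 m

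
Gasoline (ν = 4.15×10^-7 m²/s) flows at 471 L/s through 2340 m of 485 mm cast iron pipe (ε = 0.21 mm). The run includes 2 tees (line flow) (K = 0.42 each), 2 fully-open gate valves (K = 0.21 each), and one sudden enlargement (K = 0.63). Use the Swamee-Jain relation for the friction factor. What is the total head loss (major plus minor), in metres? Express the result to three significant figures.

V = 4Q/(πD²) = 2.549 m/s; V²/2g = 0.3313 m
Re = 2.98×10^6, ε/D = 4.33×10^-4 → f = 0.01643 (Swamee-Jain)
Major: h_f = f(L/D)·V²/2g = 0.01643·4825·0.3313 = 26.26 m
Minor: ΣK = 1.89; h_m = ΣK·V²/2g = 0.6261 m
Total H_L = 26.26 + 0.6261 = 26.88 m

H_L ≈ 26.9 m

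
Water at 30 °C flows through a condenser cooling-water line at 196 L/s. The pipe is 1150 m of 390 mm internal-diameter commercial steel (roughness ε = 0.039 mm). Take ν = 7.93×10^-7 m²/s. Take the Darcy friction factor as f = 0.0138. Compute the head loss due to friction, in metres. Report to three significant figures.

h_f ≈ 5.58 m

V = 4Q/(πD²) = 4·0.196/(π·0.390²) = 1.641 m/s
h_f = f(L/D)V²/(2g) = 0.01380·(1150/0.390)·1.641²/(2·9.81) = 5.583 m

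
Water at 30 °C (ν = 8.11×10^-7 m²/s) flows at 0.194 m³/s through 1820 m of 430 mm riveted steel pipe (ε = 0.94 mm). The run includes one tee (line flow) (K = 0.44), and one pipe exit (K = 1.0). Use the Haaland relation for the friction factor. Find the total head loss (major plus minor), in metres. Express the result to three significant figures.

H_L ≈ 9.47 m

V = 4Q/(πD²) = 1.336 m/s; V²/2g = 0.09096 m
Re = 7.08×10^5, ε/D = 0.00219 → f = 0.02425 (Haaland)
Major: h_f = f(L/D)·V²/2g = 0.02425·4233·0.09096 = 9.335 m
Minor: ΣK = 1.44; h_m = ΣK·V²/2g = 0.1310 m
Total H_L = 9.335 + 0.1310 = 9.466 m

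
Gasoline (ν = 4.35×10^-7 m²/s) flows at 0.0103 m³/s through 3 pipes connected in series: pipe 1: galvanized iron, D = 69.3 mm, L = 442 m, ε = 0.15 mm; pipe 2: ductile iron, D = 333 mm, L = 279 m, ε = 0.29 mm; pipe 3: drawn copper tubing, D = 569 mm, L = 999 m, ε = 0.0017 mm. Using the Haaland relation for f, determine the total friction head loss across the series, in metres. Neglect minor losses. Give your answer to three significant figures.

Pipe 1: V = 2.731 m/s, Re = 4.35×10^5, ε/D = 0.00216, f = 0.02432, h_1 = f(L/D)V²/2g = 58.95 m
Pipe 2: V = 0.1183 m/s, Re = 9.05×10^4, ε/D = 8.71×10^-4, f = 0.02172, h_2 = f(L/D)V²/2g = 0.01298 m
Pipe 3: V = 0.04051 m/s, Re = 5.30×10^4, ε/D = 2.99×10^-6, f = 0.02045, h_3 = f(L/D)V²/2g = 0.003003 m
Series → Q common, losses add: H = Σh = 58.97 m

H ≈ 59.0 m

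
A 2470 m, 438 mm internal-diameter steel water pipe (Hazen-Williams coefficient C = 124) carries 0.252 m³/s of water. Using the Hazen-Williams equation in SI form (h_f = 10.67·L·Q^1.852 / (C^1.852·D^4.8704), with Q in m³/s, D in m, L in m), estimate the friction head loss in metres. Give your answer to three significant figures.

h_f ≈ 15.2 m

h_f = 10.67·2470·0.252^1.852 / (124^1.852·0.438^4.8704) = 15.18 m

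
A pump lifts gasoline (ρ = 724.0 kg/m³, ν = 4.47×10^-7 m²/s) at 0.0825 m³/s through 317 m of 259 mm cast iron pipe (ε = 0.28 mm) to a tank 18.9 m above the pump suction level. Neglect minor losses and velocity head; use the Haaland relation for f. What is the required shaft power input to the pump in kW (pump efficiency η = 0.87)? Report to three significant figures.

V = 4Q/(πD²) = 1.566 m/s; Re = 9.07×10^5; ε/D = 0.00108; f = 0.02033
h_f = f(L/D)V²/2g = 3.110 m
Total head H = z + h_f = 18.9 + 3.110 = 22.01 m
P_hyd = ρgQH = 724.0·9.81·0.0825·22.01 = 12.90 kW
P_shaft = P_hyd/η = 12.90/0.87 = 14.82 kW

P_shaft ≈ 14.8 kW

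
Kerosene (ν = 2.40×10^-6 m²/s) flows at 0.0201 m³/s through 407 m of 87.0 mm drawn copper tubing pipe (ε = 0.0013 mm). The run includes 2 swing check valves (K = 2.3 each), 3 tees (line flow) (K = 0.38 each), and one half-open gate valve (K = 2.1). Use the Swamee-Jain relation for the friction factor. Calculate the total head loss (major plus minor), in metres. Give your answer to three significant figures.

H_L ≈ 51.5 m

V = 4Q/(πD²) = 3.381 m/s; V²/2g = 0.5827 m
Re = 1.23×10^5, ε/D = 1.49×10^-5 → f = 0.01723 (Swamee-Jain)
Major: h_f = f(L/D)·V²/2g = 0.01723·4678·0.5827 = 46.97 m
Minor: ΣK = 7.84; h_m = ΣK·V²/2g = 4.568 m
Total H_L = 46.97 + 4.568 = 51.53 m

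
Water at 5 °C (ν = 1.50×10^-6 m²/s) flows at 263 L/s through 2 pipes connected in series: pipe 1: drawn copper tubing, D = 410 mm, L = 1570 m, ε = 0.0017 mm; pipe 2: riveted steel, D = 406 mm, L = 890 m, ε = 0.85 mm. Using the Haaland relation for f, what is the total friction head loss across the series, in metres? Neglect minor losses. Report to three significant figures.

Pipe 1: V = 1.992 m/s, Re = 5.44×10^5, ε/D = 4.15×10^-6, f = 0.01291, h_1 = f(L/D)V²/2g = 10.00 m
Pipe 2: V = 2.031 m/s, Re = 5.50×10^5, ε/D = 0.00209, f = 0.02404, h_2 = f(L/D)V²/2g = 11.08 m
Series → Q common, losses add: H = Σh = 21.09 m

H ≈ 21.1 m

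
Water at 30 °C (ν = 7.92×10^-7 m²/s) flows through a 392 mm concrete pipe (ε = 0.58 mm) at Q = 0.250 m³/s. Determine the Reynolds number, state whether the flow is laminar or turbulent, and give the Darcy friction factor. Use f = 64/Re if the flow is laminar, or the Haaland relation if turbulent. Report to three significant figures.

Re ≈ 1.03×10^6; turbulent; f ≈ 0.0219

V = 4Q/(πD²) = 2.071 m/s
Re = VD/ν = 2.071·0.392/7.92×10^-7 = 1.03×10^6
Re > 4000 → turbulent; ε/D = 0.00148
Haaland: f = 0.02189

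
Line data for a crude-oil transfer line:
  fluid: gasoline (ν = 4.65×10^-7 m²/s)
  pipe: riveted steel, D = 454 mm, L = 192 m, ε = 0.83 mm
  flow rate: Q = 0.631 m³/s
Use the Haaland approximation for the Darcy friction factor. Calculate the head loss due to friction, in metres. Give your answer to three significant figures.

h_f ≈ 7.52 m

V = 4Q/(πD²) = 4·0.631/(π·0.454²) = 3.898 m/s
Re = VD/ν = 3.898·0.454/4.65×10^-7 = 3.81×10^6 → turbulent
ε/D = 0.83/454 = 0.00183
Haaland: f = 0.02296
h_f = f(L/D)V²/(2g) = 0.02296·(192/0.454)·3.898²/(2·9.81) = 7.520 m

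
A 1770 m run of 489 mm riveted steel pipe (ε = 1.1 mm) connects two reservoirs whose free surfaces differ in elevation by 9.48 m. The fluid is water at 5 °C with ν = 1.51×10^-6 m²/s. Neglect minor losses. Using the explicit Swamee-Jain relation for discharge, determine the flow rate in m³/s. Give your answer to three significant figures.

Q ≈ 0.272 m³/s

Swamee-Jain (Type II): Q = -0.965·√(gD⁵h_f/L)·ln[ε/(3.7D) + √(3.17ν²L/(gD³h_f))]
√(gD⁵h_f/L) = √(9.81·0.489⁵·9.48/1770) = 0.03833
ε/(3.7D) = 6.08×10^-4; √(3.17ν²L/(gD³h_f)) = 3.43×10^-5
Q = -0.965·0.03833·ln(6.423×10^-4) = 0.2719 m³/s
Check: V = 1.45 m/s, Re = 4.69×10^5, f = 0.02464, h_f = 9.53 m ≈ 9.48 m ✓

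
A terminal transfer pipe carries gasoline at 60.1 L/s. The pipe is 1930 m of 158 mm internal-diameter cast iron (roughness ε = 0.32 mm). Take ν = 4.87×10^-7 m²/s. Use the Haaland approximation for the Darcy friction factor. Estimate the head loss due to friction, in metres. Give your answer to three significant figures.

V = 4Q/(πD²) = 4·0.0601/(π·0.158²) = 3.065 m/s
Re = VD/ν = 3.065·0.158/4.87×10^-7 = 9.94×10^5 → turbulent
ε/D = 0.32/158 = 0.00203
Haaland: f = 0.02371
h_f = f(L/D)V²/(2g) = 0.02371·(1930/0.158)·3.065²/(2·9.81) = 138.7 m

h_f ≈ 139 m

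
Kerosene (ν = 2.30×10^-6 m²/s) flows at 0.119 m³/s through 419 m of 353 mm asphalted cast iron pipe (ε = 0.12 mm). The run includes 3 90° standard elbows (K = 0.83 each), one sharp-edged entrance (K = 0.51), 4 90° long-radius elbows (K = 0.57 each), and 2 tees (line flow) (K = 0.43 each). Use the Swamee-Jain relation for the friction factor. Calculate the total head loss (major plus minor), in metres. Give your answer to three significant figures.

V = 4Q/(πD²) = 1.216 m/s; V²/2g = 0.07536 m
Re = 1.87×10^5, ε/D = 3.40×10^-4 → f = 0.01817 (Swamee-Jain)
Major: h_f = f(L/D)·V²/2g = 0.01817·1187·0.07536 = 1.625 m
Minor: ΣK = 6.14; h_m = ΣK·V²/2g = 0.4627 m
Total H_L = 1.625 + 0.4627 = 2.088 m

H_L ≈ 2.09 m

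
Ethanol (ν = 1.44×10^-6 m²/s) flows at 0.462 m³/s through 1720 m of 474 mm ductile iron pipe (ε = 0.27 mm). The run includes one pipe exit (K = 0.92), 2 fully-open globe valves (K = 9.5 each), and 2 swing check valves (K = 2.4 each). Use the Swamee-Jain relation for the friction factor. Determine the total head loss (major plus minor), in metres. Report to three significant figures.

V = 4Q/(πD²) = 2.618 m/s; V²/2g = 0.3494 m
Re = 8.62×10^5, ε/D = 5.70×10^-4 → f = 0.01783 (Swamee-Jain)
Major: h_f = f(L/D)·V²/2g = 0.01783·3629·0.3494 = 22.60 m
Minor: ΣK = 24.7; h_m = ΣK·V²/2g = 8.637 m
Total H_L = 22.60 + 8.637 = 31.24 m

H_L ≈ 31.2 m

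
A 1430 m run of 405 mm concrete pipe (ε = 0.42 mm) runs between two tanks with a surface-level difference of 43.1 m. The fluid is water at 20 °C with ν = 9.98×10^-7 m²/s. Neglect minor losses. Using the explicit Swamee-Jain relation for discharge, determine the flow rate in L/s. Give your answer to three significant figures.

Q ≈ 446 L/s

Swamee-Jain (Type II): Q = -0.965·√(gD⁵h_f/L)·ln[ε/(3.7D) + √(3.17ν²L/(gD³h_f))]
√(gD⁵h_f/L) = √(9.81·0.405⁵·43.1/1430) = 0.05676
ε/(3.7D) = 2.80×10^-4; √(3.17ν²L/(gD³h_f)) = 1.27×10^-5
Q = -0.965·0.05676·ln(2.930×10^-4) = 0.4456 m³/s
Check: V = 3.46 m/s, Re = 1.40×10^6, f = 0.02010, h_f = 43.3 m ≈ 43.1 m ✓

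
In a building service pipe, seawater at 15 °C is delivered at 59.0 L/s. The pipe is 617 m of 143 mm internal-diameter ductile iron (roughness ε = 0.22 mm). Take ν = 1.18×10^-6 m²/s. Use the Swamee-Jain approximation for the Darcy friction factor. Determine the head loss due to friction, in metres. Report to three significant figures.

h_f ≈ 66.7 m

V = 4Q/(πD²) = 4·0.0590/(π·0.143²) = 3.674 m/s
Re = VD/ν = 3.674·0.143/1.18×10^-6 = 4.45×10^5 → turbulent
ε/D = 0.22/143 = 0.00154
Swamee-Jain: f = 0.02249
h_f = f(L/D)V²/(2g) = 0.02249·(617/0.143)·3.674²/(2·9.81) = 66.74 m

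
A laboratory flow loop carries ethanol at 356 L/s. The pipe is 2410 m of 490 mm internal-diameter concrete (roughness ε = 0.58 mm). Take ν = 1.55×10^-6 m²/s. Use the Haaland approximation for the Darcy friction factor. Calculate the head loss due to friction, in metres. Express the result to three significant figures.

V = 4Q/(πD²) = 4·0.356/(π·0.490²) = 1.888 m/s
Re = VD/ν = 1.888·0.490/1.55×10^-6 = 5.97×10^5 → turbulent
ε/D = 0.58/490 = 0.00118
Haaland: f = 0.02090
h_f = f(L/D)V²/(2g) = 0.02090·(2410/0.490)·1.888²/(2·9.81) = 18.67 m

h_f ≈ 18.7 m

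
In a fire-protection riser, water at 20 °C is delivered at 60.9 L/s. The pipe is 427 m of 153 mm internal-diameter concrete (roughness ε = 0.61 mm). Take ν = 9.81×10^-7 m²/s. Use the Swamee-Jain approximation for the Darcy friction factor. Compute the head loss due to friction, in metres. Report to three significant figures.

h_f ≈ 44.8 m

V = 4Q/(πD²) = 4·0.0609/(π·0.153²) = 3.312 m/s
Re = VD/ν = 3.312·0.153/9.81×10^-7 = 5.17×10^5 → turbulent
ε/D = 0.61/153 = 0.00399
Swamee-Jain: f = 0.02870
h_f = f(L/D)V²/(2g) = 0.02870·(427/0.153)·3.312²/(2·9.81) = 44.80 m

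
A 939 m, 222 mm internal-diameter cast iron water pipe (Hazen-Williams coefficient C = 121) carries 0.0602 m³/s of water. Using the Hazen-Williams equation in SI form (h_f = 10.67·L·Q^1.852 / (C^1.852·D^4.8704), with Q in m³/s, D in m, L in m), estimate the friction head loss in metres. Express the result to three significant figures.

h_f = 10.67·939·0.0602^1.852 / (121^1.852·0.222^4.8704) = 11.66 m

h_f ≈ 11.7 m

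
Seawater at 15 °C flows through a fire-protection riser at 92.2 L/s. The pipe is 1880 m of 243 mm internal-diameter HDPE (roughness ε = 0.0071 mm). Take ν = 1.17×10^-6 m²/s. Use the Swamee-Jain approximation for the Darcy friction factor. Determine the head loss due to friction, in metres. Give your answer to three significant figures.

h_f ≈ 21.8 m

V = 4Q/(πD²) = 4·0.0922/(π·0.243²) = 1.988 m/s
Re = VD/ν = 1.988·0.243/1.17×10^-6 = 4.13×10^5 → turbulent
ε/D = 0.0071/243 = 2.92×10^-5
Swamee-Jain: f = 0.01396
h_f = f(L/D)V²/(2g) = 0.01396·(1880/0.243)·1.988²/(2·9.81) = 21.75 m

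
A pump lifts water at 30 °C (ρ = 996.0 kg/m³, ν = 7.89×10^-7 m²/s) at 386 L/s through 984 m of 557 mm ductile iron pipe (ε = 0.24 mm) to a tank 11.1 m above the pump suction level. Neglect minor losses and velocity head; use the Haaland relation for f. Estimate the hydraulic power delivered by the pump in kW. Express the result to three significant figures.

P_hyd ≈ 56.0 kW

V = 4Q/(πD²) = 1.584 m/s; Re = 1.12×10^6; ε/D = 4.31×10^-4; f = 0.01663
h_f = f(L/D)V²/2g = 3.757 m
Total head H = z + h_f = 11.1 + 3.757 = 14.86 m
P_hyd = ρgQH = 996.0·9.81·0.386·14.86 = 56.03 kW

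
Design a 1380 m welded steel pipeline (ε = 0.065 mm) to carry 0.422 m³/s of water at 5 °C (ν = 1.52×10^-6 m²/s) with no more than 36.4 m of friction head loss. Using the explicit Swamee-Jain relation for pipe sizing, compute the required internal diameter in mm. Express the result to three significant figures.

D ≈ 386 mm

Swamee-Jain (Type III): D = 0.66·[ε^1.25·(LQ²/(gh_f))^4.75 + ν·Q^9.4·(L/(gh_f))^5.2]^0.04
LQ²/(gh_f) = 0.6882; L/(gh_f) = 3.865
Term 1 = ε^1.25·(…)^4.75 = 9.89×10^-7; Term 2 = ν·Q^9.4·(…)^5.2 = 5.16×10^-7
D = 0.66·(9.89×10^-7 + 5.16×10^-7)^0.04 = 0.3861 m = 386 mm
Check: V = 3.61 m/s, Re = 9.16×10^5, f = 0.01449, h_f = 34.3 m ≈ 36.4 m ✓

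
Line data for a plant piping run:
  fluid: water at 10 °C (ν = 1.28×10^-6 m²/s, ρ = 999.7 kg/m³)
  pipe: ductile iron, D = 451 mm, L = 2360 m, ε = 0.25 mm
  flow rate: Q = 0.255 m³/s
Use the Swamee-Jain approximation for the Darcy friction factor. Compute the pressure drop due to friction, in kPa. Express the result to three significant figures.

V = 4Q/(πD²) = 4·0.255/(π·0.451²) = 1.596 m/s
Re = VD/ν = 1.596·0.451/1.28×10^-6 = 5.62×10^5 → turbulent
ε/D = 0.25/451 = 5.54×10^-4
Swamee-Jain: f = 0.01801
h_f = f(L/D)V²/(2g) = 0.01801·(2360/0.451)·1.596²/(2·9.81) = 12.24 m
Δp = ρg·h_f = 999.7·9.81·12.24 = 120.0 kPa

Δp ≈ 120 kPa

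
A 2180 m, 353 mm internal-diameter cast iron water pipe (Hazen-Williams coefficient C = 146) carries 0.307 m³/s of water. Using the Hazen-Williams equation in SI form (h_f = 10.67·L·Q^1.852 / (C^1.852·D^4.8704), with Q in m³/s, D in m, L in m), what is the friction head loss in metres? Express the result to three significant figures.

h_f ≈ 40.8 m

h_f = 10.67·2180·0.307^1.852 / (146^1.852·0.353^4.8704) = 40.83 m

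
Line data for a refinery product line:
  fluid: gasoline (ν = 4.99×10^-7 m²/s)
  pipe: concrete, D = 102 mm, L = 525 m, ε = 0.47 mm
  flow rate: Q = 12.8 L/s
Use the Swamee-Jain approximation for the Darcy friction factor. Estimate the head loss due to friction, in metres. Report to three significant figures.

V = 4Q/(πD²) = 4·0.0128/(π·0.102²) = 1.566 m/s
Re = VD/ν = 1.566·0.102/4.99×10^-7 = 3.20×10^5 → turbulent
ε/D = 0.47/102 = 0.00461
Swamee-Jain: f = 0.03008
h_f = f(L/D)V²/(2g) = 0.03008·(525/0.102)·1.566²/(2·9.81) = 19.36 m

h_f ≈ 19.4 m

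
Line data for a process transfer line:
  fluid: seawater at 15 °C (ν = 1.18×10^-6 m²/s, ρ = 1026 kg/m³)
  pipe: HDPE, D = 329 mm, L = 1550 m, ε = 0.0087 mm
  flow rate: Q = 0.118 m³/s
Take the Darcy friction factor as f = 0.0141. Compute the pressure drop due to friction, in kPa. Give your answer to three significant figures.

V = 4Q/(πD²) = 4·0.118/(π·0.329²) = 1.388 m/s
h_f = f(L/D)V²/(2g) = 0.01410·(1550/0.329)·1.388²/(2·9.81) = 6.523 m
Δp = ρg·h_f = 1026·9.81·6.523 = 65.66 kPa

Δp ≈ 65.7 kPa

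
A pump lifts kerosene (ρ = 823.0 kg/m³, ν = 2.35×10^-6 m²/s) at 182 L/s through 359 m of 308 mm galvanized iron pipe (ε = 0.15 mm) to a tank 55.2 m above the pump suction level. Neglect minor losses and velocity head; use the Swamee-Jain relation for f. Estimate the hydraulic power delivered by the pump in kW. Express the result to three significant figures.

P_hyd ≈ 90.6 kW

V = 4Q/(πD²) = 2.443 m/s; Re = 3.20×10^5; ε/D = 4.87×10^-4; f = 0.01817
h_f = f(L/D)V²/2g = 6.441 m
Total head H = z + h_f = 55.2 + 6.441 = 61.64 m
P_hyd = ρgQH = 823.0·9.81·0.182·61.64 = 90.58 kW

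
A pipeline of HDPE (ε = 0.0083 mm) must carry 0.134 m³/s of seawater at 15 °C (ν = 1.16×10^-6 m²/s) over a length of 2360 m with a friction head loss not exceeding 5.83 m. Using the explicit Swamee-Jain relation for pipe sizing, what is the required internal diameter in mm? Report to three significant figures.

D ≈ 390 mm

Swamee-Jain (Type III): D = 0.66·[ε^1.25·(LQ²/(gh_f))^4.75 + ν·Q^9.4·(L/(gh_f))^5.2]^0.04
LQ²/(gh_f) = 0.7409; L/(gh_f) = 41.26
Term 1 = ε^1.25·(…)^4.75 = 1.07×10^-7; Term 2 = ν·Q^9.4·(…)^5.2 = 1.82×10^-6
D = 0.66·(1.07×10^-7 + 1.82×10^-6)^0.04 = 0.3899 m = 390 mm
Check: V = 1.12 m/s, Re = 3.77×10^5, f = 0.01406, h_f = 5.46 m ≈ 5.83 m ✓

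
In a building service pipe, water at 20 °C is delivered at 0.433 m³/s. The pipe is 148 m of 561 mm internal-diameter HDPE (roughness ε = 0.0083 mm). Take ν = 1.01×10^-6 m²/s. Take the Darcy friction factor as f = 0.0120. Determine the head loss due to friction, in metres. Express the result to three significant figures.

h_f ≈ 0.495 m

V = 4Q/(πD²) = 4·0.433/(π·0.561²) = 1.752 m/s
h_f = f(L/D)V²/(2g) = 0.01200·(148/0.561)·1.752²/(2·9.81) = 0.4951 m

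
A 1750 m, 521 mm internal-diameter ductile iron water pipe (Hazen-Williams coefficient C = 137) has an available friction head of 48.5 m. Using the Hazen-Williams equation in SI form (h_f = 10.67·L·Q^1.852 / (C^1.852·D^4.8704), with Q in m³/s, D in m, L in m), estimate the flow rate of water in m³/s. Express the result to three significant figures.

Q ≈ 0.991 m³/s

Rearranging: Q = [h_f·C^1.852·D^4.8704 / (10.67·L)]^(1/1.852)
Q = [48.5·137^1.852·0.521^4.8704 / (10.67·1750)]^0.540 = 0.9909 m³/s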